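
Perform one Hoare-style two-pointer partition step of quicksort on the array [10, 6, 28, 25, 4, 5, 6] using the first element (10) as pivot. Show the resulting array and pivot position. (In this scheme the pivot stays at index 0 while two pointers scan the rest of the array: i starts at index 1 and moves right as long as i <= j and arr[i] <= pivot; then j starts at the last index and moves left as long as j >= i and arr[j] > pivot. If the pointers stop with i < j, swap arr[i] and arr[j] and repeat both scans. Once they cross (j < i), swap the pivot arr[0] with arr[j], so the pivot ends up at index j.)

Hoare-style two-pointer partition with pivot = 10:

Initial array: [10, 6, 28, 25, 4, 5, 6]

Pointers start at i = 1, j = 6.
i stops at index 2 (arr[2]=28 > 10), j stops at index 6 (arr[6]=6 <= 10): swap arr[2] and arr[6], array becomes [10, 6, 6, 25, 4, 5, 28]
i stops at index 3 (arr[3]=25 > 10), j stops at index 5 (arr[5]=5 <= 10): swap arr[3] and arr[5], array becomes [10, 6, 6, 5, 4, 25, 28]
i ends at 5, j ends at 4: the pointers have crossed (j < i), so scanning stops.

Swap pivot arr[0] with arr[4] to place pivot at position 4: [4, 6, 6, 5, 10, 25, 28]
Pivot position: 4

After partitioning with pivot 10, the array becomes [4, 6, 6, 5, 10, 25, 28]. The pivot is placed at index 4. All elements to the left of the pivot are <= 10, and all elements to the right are > 10.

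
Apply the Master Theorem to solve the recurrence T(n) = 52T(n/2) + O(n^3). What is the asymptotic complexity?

Master Theorem for T(n) = 52T(n/2) + O(n^3):

a = 52, b = 2, c = 3
log_b(a) = log_2(52) = 5.7004

Case 1: c = 3 < log_2(52) = 5.7004
T(n) = O(n^(log_2 52))

For T(n) = 52T(n/2) + O(n^3): log_2(52) = 5.7004. This is Case 1 of the Master Theorem (c < log_b(a), work dominated by leaves), giving O(n^(log_2 52)).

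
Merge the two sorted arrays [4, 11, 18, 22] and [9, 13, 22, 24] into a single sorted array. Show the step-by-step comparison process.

Merging process:

Compare 4 vs 9: take 4 from left. Merged: [4]
Compare 11 vs 9: take 9 from right. Merged: [4, 9]
Compare 11 vs 13: take 11 from left. Merged: [4, 9, 11]
Compare 18 vs 13: take 13 from right. Merged: [4, 9, 11, 13]
Compare 18 vs 22: take 18 from left. Merged: [4, 9, 11, 13, 18]
Compare 22 vs 22: take 22 from left. Merged: [4, 9, 11, 13, 18, 22]
Append remaining from right: [22, 24]. Merged: [4, 9, 11, 13, 18, 22, 22, 24]

Final merged array: [4, 9, 11, 13, 18, 22, 22, 24]
Total comparisons: 6

The merged array is [4, 9, 11, 13, 18, 22, 22, 24], requiring 6 comparisons. The merge step runs in O(n) time where n is the total number of elements.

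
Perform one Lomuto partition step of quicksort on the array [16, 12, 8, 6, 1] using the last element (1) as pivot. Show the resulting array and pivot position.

Lomuto partition with pivot = 1:

Initial array: [16, 12, 8, 6, 1]

arr[0]=16 > 1: no swap
arr[1]=12 > 1: no swap
arr[2]=8 > 1: no swap
arr[3]=6 > 1: no swap

Place pivot at position 0: [1, 12, 8, 6, 16]
Pivot position: 0

After partitioning with pivot 1, the array becomes [1, 12, 8, 6, 16]. The pivot is placed at index 0. All elements to the left of the pivot are <= 1, and all elements to the right are > 1.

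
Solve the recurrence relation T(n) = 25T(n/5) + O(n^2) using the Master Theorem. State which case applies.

Master Theorem for T(n) = 25T(n/5) + O(n^2):

a = 25, b = 5, c = 2
log_b(a) = log_5(25) = 2.0000

Case 2: c = 2 = log_5(25) = 2.0000
T(n) = O(n^2 log n) = O(n^2 log n)

For T(n) = 25T(n/5) + O(n^2): log_5(25) = 2.0000. This is Case 2 of the Master Theorem (c = log_b(a), equal work at all levels), giving O(n^2 log n).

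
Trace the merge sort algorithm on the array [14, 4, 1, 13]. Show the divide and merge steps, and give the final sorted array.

Merge sort trace:

Split: [14, 4, 1, 13] -> [14, 4] and [1, 13]
  Split: [14, 4] -> [14] and [4]
  Merge: [14] + [4] -> [4, 14]
  Split: [1, 13] -> [1] and [13]
  Merge: [1] + [13] -> [1, 13]
Merge: [4, 14] + [1, 13] -> [1, 4, 13, 14]

Final sorted array: [1, 4, 13, 14]

The merge sort proceeds by recursively splitting the array and merging sorted halves.
After all merges, the sorted array is [1, 4, 13, 14].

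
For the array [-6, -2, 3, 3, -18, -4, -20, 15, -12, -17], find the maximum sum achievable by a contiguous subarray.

Using Kadane's algorithm on [-6, -2, 3, 3, -18, -4, -20, 15, -12, -17]:

Scanning through the array:
Position 1 (value -2): max_ending_here = -2, max_so_far = -2
Position 2 (value 3): max_ending_here = 3, max_so_far = 3
Position 3 (value 3): max_ending_here = 6, max_so_far = 6
Position 4 (value -18): max_ending_here = -12, max_so_far = 6
Position 5 (value -4): max_ending_here = -4, max_so_far = 6
Position 6 (value -20): max_ending_here = -20, max_so_far = 6
Position 7 (value 15): max_ending_here = 15, max_so_far = 15
Position 8 (value -12): max_ending_here = 3, max_so_far = 15
Position 9 (value -17): max_ending_here = -14, max_so_far = 15

Maximum subarray: [15]
Maximum sum: 15

The maximum subarray is [15] with sum 15. This subarray runs from index 7 to index 7.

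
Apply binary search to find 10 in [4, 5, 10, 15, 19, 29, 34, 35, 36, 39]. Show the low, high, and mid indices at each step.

Binary search for 10 in [4, 5, 10, 15, 19, 29, 34, 35, 36, 39]:

lo=0, hi=9, mid=4, arr[mid]=19 -> 19 > 10, search left half
lo=0, hi=3, mid=1, arr[mid]=5 -> 5 < 10, search right half
lo=2, hi=3, mid=2, arr[mid]=10 -> Found target at index 2!

Binary search finds 10 at index 2 after 3 comparisons. The search repeatedly halves the search space by comparing with the middle element.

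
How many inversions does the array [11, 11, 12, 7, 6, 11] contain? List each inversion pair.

Finding inversions in [11, 11, 12, 7, 6, 11]:

(0, 3): arr[0]=11 > arr[3]=7
(0, 4): arr[0]=11 > arr[4]=6
(1, 3): arr[1]=11 > arr[3]=7
(1, 4): arr[1]=11 > arr[4]=6
(2, 3): arr[2]=12 > arr[3]=7
(2, 4): arr[2]=12 > arr[4]=6
(2, 5): arr[2]=12 > arr[5]=11
(3, 4): arr[3]=7 > arr[4]=6

Total inversions: 8

The array has 8 inversion(s): (0,3), (0,4), (1,3), (1,4), (2,3), (2,4), (2,5), (3,4). Each pair (i,j) satisfies i < j and arr[i] > arr[j].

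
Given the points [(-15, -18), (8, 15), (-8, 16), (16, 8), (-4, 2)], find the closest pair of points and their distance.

Computing all pairwise distances among 5 points:

d((-15, -18), (8, 15)) = 40.2244
d((-15, -18), (-8, 16)) = 34.7131
d((-15, -18), (16, 8)) = 40.4599
d((-15, -18), (-4, 2)) = 22.8254
d((8, 15), (-8, 16)) = 16.0312
d((8, 15), (16, 8)) = 10.6301 <-- minimum
d((8, 15), (-4, 2)) = 17.6918
d((-8, 16), (16, 8)) = 25.2982
d((-8, 16), (-4, 2)) = 14.5602
d((16, 8), (-4, 2)) = 20.8806

Closest pair: (8, 15) and (16, 8) with distance 10.6301

The closest pair is (8, 15) and (16, 8) with Euclidean distance 10.6301. For 5 points, brute-force pairwise comparison is shown above. For large n, the divide-and-conquer algorithm (sort by x, recurse on halves, check the dividing strip) achieves O(n log n).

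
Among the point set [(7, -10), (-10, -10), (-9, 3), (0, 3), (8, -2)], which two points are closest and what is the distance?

Computing all pairwise distances among 5 points:

d((7, -10), (-10, -10)) = 17.0
d((7, -10), (-9, 3)) = 20.6155
d((7, -10), (0, 3)) = 14.7648
d((7, -10), (8, -2)) = 8.0623 <-- minimum
d((-10, -10), (-9, 3)) = 13.0384
d((-10, -10), (0, 3)) = 16.4012
d((-10, -10), (8, -2)) = 19.6977
d((-9, 3), (0, 3)) = 9.0
d((-9, 3), (8, -2)) = 17.72
d((0, 3), (8, -2)) = 9.434

Closest pair: (7, -10) and (8, -2) with distance 8.0623

The closest pair is (7, -10) and (8, -2) with Euclidean distance 8.0623. For 5 points, brute-force pairwise comparison is shown above. For large n, the divide-and-conquer algorithm (sort by x, recurse on halves, check the dividing strip) achieves O(n log n).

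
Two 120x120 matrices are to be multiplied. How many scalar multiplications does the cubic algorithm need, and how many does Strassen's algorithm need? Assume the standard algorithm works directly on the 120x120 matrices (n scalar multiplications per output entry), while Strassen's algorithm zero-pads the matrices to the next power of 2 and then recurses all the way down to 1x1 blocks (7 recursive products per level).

Matrix multiplication for 120x120 matrices:

Strassen's algorithm requires power-of-2 dimensions. Pad 120x120 to 128x128 (next power of 2).

Standard algorithm: 120^3 = 1728000 multiplications
Strassen's algorithm: 7^(log2(128)) = 7^7 = 823543 multiplications
Savings: 1728000 - 823543 = 904457 multiplications

Standard: 1728000 multiplications (120^3). Strassen: 823543 multiplications (7^7, after padding to 128x128). Strassen reduces 8 recursive multiplications to 7 at each level.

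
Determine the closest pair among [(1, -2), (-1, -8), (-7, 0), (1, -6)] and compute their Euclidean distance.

Computing all pairwise distances among 4 points:

d((1, -2), (-1, -8)) = 6.3246
d((1, -2), (-7, 0)) = 8.2462
d((1, -2), (1, -6)) = 4.0
d((-1, -8), (-7, 0)) = 10.0
d((-1, -8), (1, -6)) = 2.8284 <-- minimum
d((-7, 0), (1, -6)) = 10.0

Closest pair: (-1, -8) and (1, -6) with distance 2.8284

The closest pair is (-1, -8) and (1, -6) with Euclidean distance 2.8284. For 4 points, brute-force pairwise comparison is shown above. For large n, the divide-and-conquer algorithm (sort by x, recurse on halves, check the dividing strip) achieves O(n log n).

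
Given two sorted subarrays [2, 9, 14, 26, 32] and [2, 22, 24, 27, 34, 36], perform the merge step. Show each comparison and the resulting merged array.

Merging process:

Compare 2 vs 2: take 2 from left. Merged: [2]
Compare 9 vs 2: take 2 from right. Merged: [2, 2]
Compare 9 vs 22: take 9 from left. Merged: [2, 2, 9]
Compare 14 vs 22: take 14 from left. Merged: [2, 2, 9, 14]
Compare 26 vs 22: take 22 from right. Merged: [2, 2, 9, 14, 22]
Compare 26 vs 24: take 24 from right. Merged: [2, 2, 9, 14, 22, 24]
Compare 26 vs 27: take 26 from left. Merged: [2, 2, 9, 14, 22, 24, 26]
Compare 32 vs 27: take 27 from right. Merged: [2, 2, 9, 14, 22, 24, 26, 27]
Compare 32 vs 34: take 32 from left. Merged: [2, 2, 9, 14, 22, 24, 26, 27, 32]
Append remaining from right: [34, 36]. Merged: [2, 2, 9, 14, 22, 24, 26, 27, 32, 34, 36]

Final merged array: [2, 2, 9, 14, 22, 24, 26, 27, 32, 34, 36]
Total comparisons: 9

The merged array is [2, 2, 9, 14, 22, 24, 26, 27, 32, 34, 36], requiring 9 comparisons. The merge step runs in O(n) time where n is the total number of elements.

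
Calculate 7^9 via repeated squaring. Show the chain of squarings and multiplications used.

Computing 7^9 by squaring (build up from 7^1; each line after the first costs one multiplication):

7^1 = 7
7^2 = (7^1)^2 = 7^2 = 49
7^4 = (7^2)^2 = 49^2 = 2401
7^8 = (7^4)^2 = 2401^2 = 5764801
7^9 = 7 * 7^8 = 7 * 5764801 = 40353607

Result: 40353607
Multiplications needed: 4 (4 lines after 7^1)

7^9 = 40353607. Using exponentiation by squaring, this requires 4 multiplications. The key idea: if the exponent is even, square the half-power; if odd, multiply by the base once.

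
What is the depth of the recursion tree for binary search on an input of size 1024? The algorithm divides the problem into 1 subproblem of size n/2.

For divide and conquer with division factor 2:

Problem sizes at each level:
Level 0: 1024
Level 1: 512
Level 2: 256
Level 3: 128
Level 4: 64
Level 5: 32
Level 6: 16
Level 7: 8
Level 8: 4
Level 9: 2
Level 10: 1

The root is level 0 and the size-1 base case is level 10 (the tree spans levels 0 through 10, i.e. 11 levels counting the root), so the depth is the number of divisions: log_2(1024) = 10

The recursion tree depth is log_2(1024) = 10. At each level, the problem size is divided by 2, so it takes 10 divisions to reduce to a base case of size 1. The algorithm makes 1 recursive call at each level.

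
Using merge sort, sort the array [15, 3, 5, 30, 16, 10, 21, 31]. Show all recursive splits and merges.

Merge sort trace:

Split: [15, 3, 5, 30, 16, 10, 21, 31] -> [15, 3, 5, 30] and [16, 10, 21, 31]
  Split: [15, 3, 5, 30] -> [15, 3] and [5, 30]
    Split: [15, 3] -> [15] and [3]
    Merge: [15] + [3] -> [3, 15]
    Split: [5, 30] -> [5] and [30]
    Merge: [5] + [30] -> [5, 30]
  Merge: [3, 15] + [5, 30] -> [3, 5, 15, 30]
  Split: [16, 10, 21, 31] -> [16, 10] and [21, 31]
    Split: [16, 10] -> [16] and [10]
    Merge: [16] + [10] -> [10, 16]
    Split: [21, 31] -> [21] and [31]
    Merge: [21] + [31] -> [21, 31]
  Merge: [10, 16] + [21, 31] -> [10, 16, 21, 31]
Merge: [3, 5, 15, 30] + [10, 16, 21, 31] -> [3, 5, 10, 15, 16, 21, 30, 31]

Final sorted array: [3, 5, 10, 15, 16, 21, 30, 31]

The merge sort proceeds by recursively splitting the array and merging sorted halves.
After all merges, the sorted array is [3, 5, 10, 15, 16, 21, 30, 31].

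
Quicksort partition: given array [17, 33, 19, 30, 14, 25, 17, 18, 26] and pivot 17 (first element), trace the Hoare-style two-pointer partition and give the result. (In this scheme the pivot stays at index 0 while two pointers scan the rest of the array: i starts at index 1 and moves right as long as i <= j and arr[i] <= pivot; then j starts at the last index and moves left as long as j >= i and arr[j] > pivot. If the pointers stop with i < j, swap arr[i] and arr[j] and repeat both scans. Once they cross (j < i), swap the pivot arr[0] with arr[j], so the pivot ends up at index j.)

Hoare-style two-pointer partition with pivot = 17:

Initial array: [17, 33, 19, 30, 14, 25, 17, 18, 26]

Pointers start at i = 1, j = 8.
i stops at index 1 (arr[1]=33 > 17), j stops at index 6 (arr[6]=17 <= 17): swap arr[1] and arr[6], array becomes [17, 17, 19, 30, 14, 25, 33, 18, 26]
i stops at index 2 (arr[2]=19 > 17), j stops at index 4 (arr[4]=14 <= 17): swap arr[2] and arr[4], array becomes [17, 17, 14, 30, 19, 25, 33, 18, 26]
i ends at 3, j ends at 2: the pointers have crossed (j < i), so scanning stops.

Swap pivot arr[0] with arr[2] to place pivot at position 2: [14, 17, 17, 30, 19, 25, 33, 18, 26]
Pivot position: 2

After partitioning with pivot 17, the array becomes [14, 17, 17, 30, 19, 25, 33, 18, 26]. The pivot is placed at index 2. All elements to the left of the pivot are <= 17, and all elements to the right are > 17.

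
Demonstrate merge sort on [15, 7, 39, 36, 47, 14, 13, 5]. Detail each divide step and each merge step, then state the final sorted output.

Merge sort trace:

Split: [15, 7, 39, 36, 47, 14, 13, 5] -> [15, 7, 39, 36] and [47, 14, 13, 5]
  Split: [15, 7, 39, 36] -> [15, 7] and [39, 36]
    Split: [15, 7] -> [15] and [7]
    Merge: [15] + [7] -> [7, 15]
    Split: [39, 36] -> [39] and [36]
    Merge: [39] + [36] -> [36, 39]
  Merge: [7, 15] + [36, 39] -> [7, 15, 36, 39]
  Split: [47, 14, 13, 5] -> [47, 14] and [13, 5]
    Split: [47, 14] -> [47] and [14]
    Merge: [47] + [14] -> [14, 47]
    Split: [13, 5] -> [13] and [5]
    Merge: [13] + [5] -> [5, 13]
  Merge: [14, 47] + [5, 13] -> [5, 13, 14, 47]
Merge: [7, 15, 36, 39] + [5, 13, 14, 47] -> [5, 7, 13, 14, 15, 36, 39, 47]

Final sorted array: [5, 7, 13, 14, 15, 36, 39, 47]

The merge sort proceeds by recursively splitting the array and merging sorted halves.
After all merges, the sorted array is [5, 7, 13, 14, 15, 36, 39, 47].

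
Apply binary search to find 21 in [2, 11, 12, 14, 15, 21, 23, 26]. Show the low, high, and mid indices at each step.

Binary search for 21 in [2, 11, 12, 14, 15, 21, 23, 26]:

lo=0, hi=7, mid=3, arr[mid]=14 -> 14 < 21, search right half
lo=4, hi=7, mid=5, arr[mid]=21 -> Found target at index 5!

Binary search finds 21 at index 5 after 2 comparisons. The search repeatedly halves the search space by comparing with the middle element.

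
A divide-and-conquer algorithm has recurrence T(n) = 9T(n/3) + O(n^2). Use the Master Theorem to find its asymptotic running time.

Master Theorem for T(n) = 9T(n/3) + O(n^2):

a = 9, b = 3, c = 2
log_b(a) = log_3(9) = 2.0000

Case 2: c = 2 = log_3(9) = 2.0000
T(n) = O(n^2 log n) = O(n^2 log n)

For T(n) = 9T(n/3) + O(n^2): log_3(9) = 2.0000. This is Case 2 of the Master Theorem (c = log_b(a), equal work at all levels), giving O(n^2 log n).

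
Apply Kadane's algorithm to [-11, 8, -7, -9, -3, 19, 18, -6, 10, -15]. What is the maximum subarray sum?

Using Kadane's algorithm on [-11, 8, -7, -9, -3, 19, 18, -6, 10, -15]:

Scanning through the array:
Position 1 (value 8): max_ending_here = 8, max_so_far = 8
Position 2 (value -7): max_ending_here = 1, max_so_far = 8
Position 3 (value -9): max_ending_here = -8, max_so_far = 8
Position 4 (value -3): max_ending_here = -3, max_so_far = 8
Position 5 (value 19): max_ending_here = 19, max_so_far = 19
Position 6 (value 18): max_ending_here = 37, max_so_far = 37
Position 7 (value -6): max_ending_here = 31, max_so_far = 37
Position 8 (value 10): max_ending_here = 41, max_so_far = 41
Position 9 (value -15): max_ending_here = 26, max_so_far = 41

Maximum subarray: [19, 18, -6, 10]
Maximum sum: 41

The maximum subarray is [19, 18, -6, 10] with sum 41. This subarray runs from index 5 to index 8.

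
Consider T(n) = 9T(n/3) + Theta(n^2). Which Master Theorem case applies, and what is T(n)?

Master Theorem for T(n) = 9T(n/3) + O(n^2):

a = 9, b = 3, c = 2
log_b(a) = log_3(9) = 2.0000

Case 2: c = 2 = log_3(9) = 2.0000
T(n) = O(n^2 log n) = O(n^2 log n)

For T(n) = 9T(n/3) + O(n^2): log_3(9) = 2.0000. This is Case 2 of the Master Theorem (c = log_b(a), equal work at all levels), giving O(n^2 log n).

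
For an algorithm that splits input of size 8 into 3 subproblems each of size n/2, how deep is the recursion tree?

For divide and conquer with division factor 2:

Problem sizes at each level:
Level 0: 8
Level 1: 4
Level 2: 2
Level 3: 1

The root is level 0 and the size-1 base case is level 3 (the tree spans levels 0 through 3, i.e. 4 levels counting the root), so the depth is the number of divisions: log_2(8) = 3

The recursion tree depth is log_2(8) = 3. At each level, the problem size is divided by 2, so it takes 3 divisions to reduce to a base case of size 1. The algorithm makes 3 recursive calls at each level.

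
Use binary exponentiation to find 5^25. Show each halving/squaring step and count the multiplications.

Computing 5^25 by squaring (build up from 5^1; each line after the first costs one multiplication):

5^1 = 5
5^2 = (5^1)^2 = 5^2 = 25
5^3 = 5 * 5^2 = 5 * 25 = 125
5^6 = (5^3)^2 = 125^2 = 15625
5^12 = (5^6)^2 = 15625^2 = 244140625
5^24 = (5^12)^2 = 244140625^2 = 59604644775390625
5^25 = 5 * 5^24 = 5 * 59604644775390625 = 298023223876953125

Result: 298023223876953125
Multiplications needed: 6 (6 lines after 5^1)

5^25 = 298023223876953125. Using exponentiation by squaring, this requires 6 multiplications. The key idea: if the exponent is even, square the half-power; if odd, multiply by the base once.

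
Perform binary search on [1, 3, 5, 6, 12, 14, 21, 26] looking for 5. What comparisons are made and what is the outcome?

Binary search for 5 in [1, 3, 5, 6, 12, 14, 21, 26]:

lo=0, hi=7, mid=3, arr[mid]=6 -> 6 > 5, search left half
lo=0, hi=2, mid=1, arr[mid]=3 -> 3 < 5, search right half
lo=2, hi=2, mid=2, arr[mid]=5 -> Found target at index 2!

Binary search finds 5 at index 2 after 3 comparisons. The search repeatedly halves the search space by comparing with the middle element.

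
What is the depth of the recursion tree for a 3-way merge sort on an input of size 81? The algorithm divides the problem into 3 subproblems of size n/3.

For divide and conquer with division factor 3:

Problem sizes at each level:
Level 0: 81
Level 1: 27
Level 2: 9
Level 3: 3
Level 4: 1

The root is level 0 and the size-1 base case is level 4 (the tree spans levels 0 through 4, i.e. 5 levels counting the root), so the depth is the number of divisions: log_3(81) = 4

The recursion tree depth is log_3(81) = 4. At each level, the problem size is divided by 3, so it takes 4 divisions to reduce to a base case of size 1. The algorithm makes 3 recursive calls at each level.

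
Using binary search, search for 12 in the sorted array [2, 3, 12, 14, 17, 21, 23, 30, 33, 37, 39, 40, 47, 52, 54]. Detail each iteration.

Binary search for 12 in [2, 3, 12, 14, 17, 21, 23, 30, 33, 37, 39, 40, 47, 52, 54]:

lo=0, hi=14, mid=7, arr[mid]=30 -> 30 > 12, search left half
lo=0, hi=6, mid=3, arr[mid]=14 -> 14 > 12, search left half
lo=0, hi=2, mid=1, arr[mid]=3 -> 3 < 12, search right half
lo=2, hi=2, mid=2, arr[mid]=12 -> Found target at index 2!

Binary search finds 12 at index 2 after 4 comparisons. The search repeatedly halves the search space by comparing with the middle element.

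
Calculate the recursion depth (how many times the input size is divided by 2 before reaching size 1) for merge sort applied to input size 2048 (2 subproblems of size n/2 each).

For divide and conquer with division factor 2:

Problem sizes at each level:
Level 0: 2048
Level 1: 1024
Level 2: 512
Level 3: 256
Level 4: 128
Level 5: 64
Level 6: 32
Level 7: 16
Level 8: 8
Level 9: 4
Level 10: 2
Level 11: 1

The root is level 0 and the size-1 base case is level 11 (the tree spans levels 0 through 11, i.e. 12 levels counting the root), so the depth is the number of divisions: log_2(2048) = 11

The recursion tree depth is log_2(2048) = 11. At each level, the problem size is divided by 2, so it takes 11 divisions to reduce to a base case of size 1. The algorithm makes 2 recursive calls at each level.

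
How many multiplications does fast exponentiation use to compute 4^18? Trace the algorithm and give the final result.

Computing 4^18 by squaring (build up from 4^1; each line after the first costs one multiplication):

4^1 = 4
4^2 = (4^1)^2 = 4^2 = 16
4^4 = (4^2)^2 = 16^2 = 256
4^8 = (4^4)^2 = 256^2 = 65536
4^9 = 4 * 4^8 = 4 * 65536 = 262144
4^18 = (4^9)^2 = 262144^2 = 68719476736

Result: 68719476736
Multiplications needed: 5 (5 lines after 4^1)

4^18 = 68719476736. Using exponentiation by squaring, this requires 5 multiplications. The key idea: if the exponent is even, square the half-power; if odd, multiply by the base once.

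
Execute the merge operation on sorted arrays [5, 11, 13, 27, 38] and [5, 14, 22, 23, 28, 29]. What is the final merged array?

Merging process:

Compare 5 vs 5: take 5 from left. Merged: [5]
Compare 11 vs 5: take 5 from right. Merged: [5, 5]
Compare 11 vs 14: take 11 from left. Merged: [5, 5, 11]
Compare 13 vs 14: take 13 from left. Merged: [5, 5, 11, 13]
Compare 27 vs 14: take 14 from right. Merged: [5, 5, 11, 13, 14]
Compare 27 vs 22: take 22 from right. Merged: [5, 5, 11, 13, 14, 22]
Compare 27 vs 23: take 23 from right. Merged: [5, 5, 11, 13, 14, 22, 23]
Compare 27 vs 28: take 27 from left. Merged: [5, 5, 11, 13, 14, 22, 23, 27]
Compare 38 vs 28: take 28 from right. Merged: [5, 5, 11, 13, 14, 22, 23, 27, 28]
Compare 38 vs 29: take 29 from right. Merged: [5, 5, 11, 13, 14, 22, 23, 27, 28, 29]
Append remaining from left: [38]. Merged: [5, 5, 11, 13, 14, 22, 23, 27, 28, 29, 38]

Final merged array: [5, 5, 11, 13, 14, 22, 23, 27, 28, 29, 38]
Total comparisons: 10

The merged array is [5, 5, 11, 13, 14, 22, 23, 27, 28, 29, 38], requiring 10 comparisons. The merge step runs in O(n) time where n is the total number of elements.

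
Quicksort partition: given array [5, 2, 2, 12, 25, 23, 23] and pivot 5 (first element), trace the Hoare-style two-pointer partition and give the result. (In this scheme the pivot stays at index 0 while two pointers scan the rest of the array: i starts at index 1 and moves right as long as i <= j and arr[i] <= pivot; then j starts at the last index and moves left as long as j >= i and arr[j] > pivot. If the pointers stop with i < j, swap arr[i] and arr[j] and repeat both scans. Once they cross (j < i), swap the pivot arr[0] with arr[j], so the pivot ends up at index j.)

Hoare-style two-pointer partition with pivot = 5:

Initial array: [5, 2, 2, 12, 25, 23, 23]

Pointers start at i = 1, j = 6.
i ends at 3, j ends at 2: the pointers have crossed (j < i), so scanning stops.

Swap pivot arr[0] with arr[2] to place pivot at position 2: [2, 2, 5, 12, 25, 23, 23]
Pivot position: 2

After partitioning with pivot 5, the array becomes [2, 2, 5, 12, 25, 23, 23]. The pivot is placed at index 2. All elements to the left of the pivot are <= 5, and all elements to the right are > 5.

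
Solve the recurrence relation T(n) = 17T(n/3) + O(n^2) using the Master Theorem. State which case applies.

Master Theorem for T(n) = 17T(n/3) + O(n^2):

a = 17, b = 3, c = 2
log_b(a) = log_3(17) = 2.5789

Case 1: c = 2 < log_3(17) = 2.5789
T(n) = O(n^(log_3 17))

For T(n) = 17T(n/3) + O(n^2): log_3(17) = 2.5789. This is Case 1 of the Master Theorem (c < log_b(a), work dominated by leaves), giving O(n^(log_3 17)).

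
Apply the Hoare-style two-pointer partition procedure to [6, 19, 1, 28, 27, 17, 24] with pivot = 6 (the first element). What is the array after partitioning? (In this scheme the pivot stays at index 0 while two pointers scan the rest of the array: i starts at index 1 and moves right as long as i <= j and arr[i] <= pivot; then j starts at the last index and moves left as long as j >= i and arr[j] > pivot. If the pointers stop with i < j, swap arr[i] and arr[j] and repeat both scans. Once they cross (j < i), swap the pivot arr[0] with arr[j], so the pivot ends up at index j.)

Hoare-style two-pointer partition with pivot = 6:

Initial array: [6, 19, 1, 28, 27, 17, 24]

Pointers start at i = 1, j = 6.
i stops at index 1 (arr[1]=19 > 6), j stops at index 2 (arr[2]=1 <= 6): swap arr[1] and arr[2], array becomes [6, 1, 19, 28, 27, 17, 24]
i ends at 2, j ends at 1: the pointers have crossed (j < i), so scanning stops.

Swap pivot arr[0] with arr[1] to place pivot at position 1: [1, 6, 19, 28, 27, 17, 24]
Pivot position: 1

After partitioning with pivot 6, the array becomes [1, 6, 19, 28, 27, 17, 24]. The pivot is placed at index 1. All elements to the left of the pivot are <= 6, and all elements to the right are > 6.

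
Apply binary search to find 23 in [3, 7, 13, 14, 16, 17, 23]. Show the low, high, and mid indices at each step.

Binary search for 23 in [3, 7, 13, 14, 16, 17, 23]:

lo=0, hi=6, mid=3, arr[mid]=14 -> 14 < 23, search right half
lo=4, hi=6, mid=5, arr[mid]=17 -> 17 < 23, search right half
lo=6, hi=6, mid=6, arr[mid]=23 -> Found target at index 6!

Binary search finds 23 at index 6 after 3 comparisons. The search repeatedly halves the search space by comparing with the middle element.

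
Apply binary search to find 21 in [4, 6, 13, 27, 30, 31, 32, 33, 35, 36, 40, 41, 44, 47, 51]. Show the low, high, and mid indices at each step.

Binary search for 21 in [4, 6, 13, 27, 30, 31, 32, 33, 35, 36, 40, 41, 44, 47, 51]:

lo=0, hi=14, mid=7, arr[mid]=33 -> 33 > 21, search left half
lo=0, hi=6, mid=3, arr[mid]=27 -> 27 > 21, search left half
lo=0, hi=2, mid=1, arr[mid]=6 -> 6 < 21, search right half
lo=2, hi=2, mid=2, arr[mid]=13 -> 13 < 21, search right half
lo=3 > hi=2, target 21 not found

Binary search determines that 21 is not in the array after 4 comparisons. The search space was exhausted without finding the target.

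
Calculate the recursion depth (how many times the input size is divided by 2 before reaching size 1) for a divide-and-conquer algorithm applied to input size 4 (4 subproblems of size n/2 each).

For divide and conquer with division factor 2:

Problem sizes at each level:
Level 0: 4
Level 1: 2
Level 2: 1

The root is level 0 and the size-1 base case is level 2 (the tree spans levels 0 through 2, i.e. 3 levels counting the root), so the depth is the number of divisions: log_2(4) = 2

The recursion tree depth is log_2(4) = 2. At each level, the problem size is divided by 2, so it takes 2 divisions to reduce to a base case of size 1. The algorithm makes 4 recursive calls at each level.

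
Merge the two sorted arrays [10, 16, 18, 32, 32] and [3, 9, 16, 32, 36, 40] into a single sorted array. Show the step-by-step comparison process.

Merging process:

Compare 10 vs 3: take 3 from right. Merged: [3]
Compare 10 vs 9: take 9 from right. Merged: [3, 9]
Compare 10 vs 16: take 10 from left. Merged: [3, 9, 10]
Compare 16 vs 16: take 16 from left. Merged: [3, 9, 10, 16]
Compare 18 vs 16: take 16 from right. Merged: [3, 9, 10, 16, 16]
Compare 18 vs 32: take 18 from left. Merged: [3, 9, 10, 16, 16, 18]
Compare 32 vs 32: take 32 from left. Merged: [3, 9, 10, 16, 16, 18, 32]
Compare 32 vs 32: take 32 from left. Merged: [3, 9, 10, 16, 16, 18, 32, 32]
Append remaining from right: [32, 36, 40]. Merged: [3, 9, 10, 16, 16, 18, 32, 32, 32, 36, 40]

Final merged array: [3, 9, 10, 16, 16, 18, 32, 32, 32, 36, 40]
Total comparisons: 8

The merged array is [3, 9, 10, 16, 16, 18, 32, 32, 32, 36, 40], requiring 8 comparisons. The merge step runs in O(n) time where n is the total number of elements.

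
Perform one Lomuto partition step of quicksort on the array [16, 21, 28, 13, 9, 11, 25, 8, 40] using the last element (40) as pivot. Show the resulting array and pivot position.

Lomuto partition with pivot = 40:

Initial array: [16, 21, 28, 13, 9, 11, 25, 8, 40]

arr[0]=16 <= 40: swap with position 0, array becomes [16, 21, 28, 13, 9, 11, 25, 8, 40]
arr[1]=21 <= 40: swap with position 1, array becomes [16, 21, 28, 13, 9, 11, 25, 8, 40]
arr[2]=28 <= 40: swap with position 2, array becomes [16, 21, 28, 13, 9, 11, 25, 8, 40]
arr[3]=13 <= 40: swap with position 3, array becomes [16, 21, 28, 13, 9, 11, 25, 8, 40]
arr[4]=9 <= 40: swap with position 4, array becomes [16, 21, 28, 13, 9, 11, 25, 8, 40]
arr[5]=11 <= 40: swap with position 5, array becomes [16, 21, 28, 13, 9, 11, 25, 8, 40]
arr[6]=25 <= 40: swap with position 6, array becomes [16, 21, 28, 13, 9, 11, 25, 8, 40]
arr[7]=8 <= 40: swap with position 7, array becomes [16, 21, 28, 13, 9, 11, 25, 8, 40]

Place pivot at position 8: [16, 21, 28, 13, 9, 11, 25, 8, 40]
Pivot position: 8

After partitioning with pivot 40, the array becomes [16, 21, 28, 13, 9, 11, 25, 8, 40]. The pivot is placed at index 8. All elements to the left of the pivot are <= 40, and all elements to the right are > 40.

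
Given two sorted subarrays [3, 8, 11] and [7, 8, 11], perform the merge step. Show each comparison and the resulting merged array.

Merging process:

Compare 3 vs 7: take 3 from left. Merged: [3]
Compare 8 vs 7: take 7 from right. Merged: [3, 7]
Compare 8 vs 8: take 8 from left. Merged: [3, 7, 8]
Compare 11 vs 8: take 8 from right. Merged: [3, 7, 8, 8]
Compare 11 vs 11: take 11 from left. Merged: [3, 7, 8, 8, 11]
Append remaining from right: [11]. Merged: [3, 7, 8, 8, 11, 11]

Final merged array: [3, 7, 8, 8, 11, 11]
Total comparisons: 5

The merged array is [3, 7, 8, 8, 11, 11], requiring 5 comparisons. The merge step runs in O(n) time where n is the total number of elements.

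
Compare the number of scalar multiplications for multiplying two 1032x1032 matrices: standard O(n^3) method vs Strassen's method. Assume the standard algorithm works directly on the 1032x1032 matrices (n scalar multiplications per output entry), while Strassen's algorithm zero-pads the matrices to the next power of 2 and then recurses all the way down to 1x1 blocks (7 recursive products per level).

Matrix multiplication for 1032x1032 matrices:

Strassen's algorithm requires power-of-2 dimensions. Pad 1032x1032 to 2048x2048 (next power of 2).

Standard algorithm: 1032^3 = 1099104768 multiplications
Strassen's algorithm: 7^(log2(2048)) = 7^11 = 1977326743 multiplications
Difference: 1099104768 - 1977326743 = -878221975 (Strassen uses MORE here due to padding overhead — for small or just-over-power-of-2 n, padding can outweigh the per-level savings)

Standard: 1099104768 multiplications (1032^3). Strassen: 1977326743 multiplications (7^11, after padding to 2048x2048). Strassen reduces 8 recursive multiplications to 7 at each level.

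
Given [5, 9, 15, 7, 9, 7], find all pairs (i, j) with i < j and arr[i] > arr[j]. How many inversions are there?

Finding inversions in [5, 9, 15, 7, 9, 7]:

(1, 3): arr[1]=9 > arr[3]=7
(1, 5): arr[1]=9 > arr[5]=7
(2, 3): arr[2]=15 > arr[3]=7
(2, 4): arr[2]=15 > arr[4]=9
(2, 5): arr[2]=15 > arr[5]=7
(4, 5): arr[4]=9 > arr[5]=7

Total inversions: 6

The array has 6 inversion(s): (1,3), (1,5), (2,3), (2,4), (2,5), (4,5). Each pair (i,j) satisfies i < j and arr[i] > arr[j].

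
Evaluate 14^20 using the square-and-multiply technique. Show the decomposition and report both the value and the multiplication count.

Computing 14^20 by squaring (build up from 14^1; each line after the first costs one multiplication):

14^1 = 14
14^2 = (14^1)^2 = 14^2 = 196
14^4 = (14^2)^2 = 196^2 = 38416
14^5 = 14 * 14^4 = 14 * 38416 = 537824
14^10 = (14^5)^2 = 537824^2 = 289254654976
14^20 = (14^10)^2 = 289254654976^2 = 83668255425284801560576

Result: 83668255425284801560576
Multiplications needed: 5 (5 lines after 14^1)

14^20 = 83668255425284801560576. Using exponentiation by squaring, this requires 5 multiplications. The key idea: if the exponent is even, square the half-power; if odd, multiply by the base once.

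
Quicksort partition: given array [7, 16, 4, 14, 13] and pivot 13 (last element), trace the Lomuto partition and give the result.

Lomuto partition with pivot = 13:

Initial array: [7, 16, 4, 14, 13]

arr[0]=7 <= 13: swap with position 0, array becomes [7, 16, 4, 14, 13]
arr[1]=16 > 13: no swap
arr[2]=4 <= 13: swap with position 1, array becomes [7, 4, 16, 14, 13]
arr[3]=14 > 13: no swap

Place pivot at position 2: [7, 4, 13, 14, 16]
Pivot position: 2

After partitioning with pivot 13, the array becomes [7, 4, 13, 14, 16]. The pivot is placed at index 2. All elements to the left of the pivot are <= 13, and all elements to the right are > 13.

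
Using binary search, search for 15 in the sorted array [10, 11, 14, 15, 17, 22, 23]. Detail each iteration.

Binary search for 15 in [10, 11, 14, 15, 17, 22, 23]:

lo=0, hi=6, mid=3, arr[mid]=15 -> Found target at index 3!

Binary search finds 15 at index 3 after 1 comparisons. The search repeatedly halves the search space by comparing with the middle element.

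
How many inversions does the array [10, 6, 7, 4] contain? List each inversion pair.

Finding inversions in [10, 6, 7, 4]:

(0, 1): arr[0]=10 > arr[1]=6
(0, 2): arr[0]=10 > arr[2]=7
(0, 3): arr[0]=10 > arr[3]=4
(1, 3): arr[1]=6 > arr[3]=4
(2, 3): arr[2]=7 > arr[3]=4

Total inversions: 5

The array has 5 inversion(s): (0,1), (0,2), (0,3), (1,3), (2,3). Each pair (i,j) satisfies i < j and arr[i] > arr[j].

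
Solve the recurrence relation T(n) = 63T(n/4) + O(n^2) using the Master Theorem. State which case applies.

Master Theorem for T(n) = 63T(n/4) + O(n^2):

a = 63, b = 4, c = 2
log_b(a) = log_4(63) = 2.9886

Case 1: c = 2 < log_4(63) = 2.9886
T(n) = O(n^(log_4 63))

For T(n) = 63T(n/4) + O(n^2): log_4(63) = 2.9886. This is Case 1 of the Master Theorem (c < log_b(a), work dominated by leaves), giving O(n^(log_4 63)).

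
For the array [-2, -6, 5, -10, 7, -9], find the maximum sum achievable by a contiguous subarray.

Using Kadane's algorithm on [-2, -6, 5, -10, 7, -9]:

Scanning through the array:
Position 1 (value -6): max_ending_here = -6, max_so_far = -2
Position 2 (value 5): max_ending_here = 5, max_so_far = 5
Position 3 (value -10): max_ending_here = -5, max_so_far = 5
Position 4 (value 7): max_ending_here = 7, max_so_far = 7
Position 5 (value -9): max_ending_here = -2, max_so_far = 7

Maximum subarray: [7]
Maximum sum: 7

The maximum subarray is [7] with sum 7. This subarray runs from index 4 to index 4.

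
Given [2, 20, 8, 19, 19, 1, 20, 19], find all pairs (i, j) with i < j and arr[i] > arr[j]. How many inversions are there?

Finding inversions in [2, 20, 8, 19, 19, 1, 20, 19]:

(0, 5): arr[0]=2 > arr[5]=1
(1, 2): arr[1]=20 > arr[2]=8
(1, 3): arr[1]=20 > arr[3]=19
(1, 4): arr[1]=20 > arr[4]=19
(1, 5): arr[1]=20 > arr[5]=1
(1, 7): arr[1]=20 > arr[7]=19
(2, 5): arr[2]=8 > arr[5]=1
(3, 5): arr[3]=19 > arr[5]=1
(4, 5): arr[4]=19 > arr[5]=1
(6, 7): arr[6]=20 > arr[7]=19

Total inversions: 10

The array has 10 inversion(s): (0,5), (1,2), (1,3), (1,4), (1,5), (1,7), (2,5), (3,5), (4,5), (6,7). Each pair (i,j) satisfies i < j and arr[i] > arr[j].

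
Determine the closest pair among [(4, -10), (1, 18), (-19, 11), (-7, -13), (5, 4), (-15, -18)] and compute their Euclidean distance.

Computing all pairwise distances among 6 points:

d((4, -10), (1, 18)) = 28.1603
d((4, -10), (-19, 11)) = 31.1448
d((4, -10), (-7, -13)) = 11.4018
d((4, -10), (5, 4)) = 14.0357
d((4, -10), (-15, -18)) = 20.6155
d((1, 18), (-19, 11)) = 21.1896
d((1, 18), (-7, -13)) = 32.0156
d((1, 18), (5, 4)) = 14.5602
d((1, 18), (-15, -18)) = 39.3954
d((-19, 11), (-7, -13)) = 26.8328
d((-19, 11), (5, 4)) = 25.0
d((-19, 11), (-15, -18)) = 29.2746
d((-7, -13), (5, 4)) = 20.8087
d((-7, -13), (-15, -18)) = 9.434 <-- minimum
d((5, 4), (-15, -18)) = 29.7321

Closest pair: (-7, -13) and (-15, -18) with distance 9.434

The closest pair is (-7, -13) and (-15, -18) with Euclidean distance 9.434. For 6 points, brute-force pairwise comparison is shown above. For large n, the divide-and-conquer algorithm (sort by x, recurse on halves, check the dividing strip) achieves O(n log n).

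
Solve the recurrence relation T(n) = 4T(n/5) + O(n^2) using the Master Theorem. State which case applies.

Master Theorem for T(n) = 4T(n/5) + O(n^2):

a = 4, b = 5, c = 2
log_b(a) = log_5(4) = 0.8614

Case 3: c = 2 > log_5(4) = 0.8614
T(n) = O(n^2) = O(n^2)

For T(n) = 4T(n/5) + O(n^2): log_5(4) = 0.8614. This is Case 3 of the Master Theorem (c > log_b(a), work dominated by root), giving O(n^2).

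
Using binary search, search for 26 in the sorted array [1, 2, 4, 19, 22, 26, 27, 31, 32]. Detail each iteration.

Binary search for 26 in [1, 2, 4, 19, 22, 26, 27, 31, 32]:

lo=0, hi=8, mid=4, arr[mid]=22 -> 22 < 26, search right half
lo=5, hi=8, mid=6, arr[mid]=27 -> 27 > 26, search left half
lo=5, hi=5, mid=5, arr[mid]=26 -> Found target at index 5!

Binary search finds 26 at index 5 after 3 comparisons. The search repeatedly halves the search space by comparing with the middle element.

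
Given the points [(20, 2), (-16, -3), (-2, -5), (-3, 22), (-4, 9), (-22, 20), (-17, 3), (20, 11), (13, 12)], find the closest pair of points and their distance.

Computing all pairwise distances among 9 points:

d((20, 2), (-16, -3)) = 36.3456
d((20, 2), (-2, -5)) = 23.0868
d((20, 2), (-3, 22)) = 30.4795
d((20, 2), (-4, 9)) = 25.0
d((20, 2), (-22, 20)) = 45.6946
d((20, 2), (-17, 3)) = 37.0135
d((20, 2), (20, 11)) = 9.0
d((20, 2), (13, 12)) = 12.2066
d((-16, -3), (-2, -5)) = 14.1421
d((-16, -3), (-3, 22)) = 28.178
d((-16, -3), (-4, 9)) = 16.9706
d((-16, -3), (-22, 20)) = 23.7697
d((-16, -3), (-17, 3)) = 6.0828 <-- minimum
d((-16, -3), (20, 11)) = 38.6264
d((-16, -3), (13, 12)) = 32.6497
d((-2, -5), (-3, 22)) = 27.0185
d((-2, -5), (-4, 9)) = 14.1421
d((-2, -5), (-22, 20)) = 32.0156
d((-2, -5), (-17, 3)) = 17.0
d((-2, -5), (20, 11)) = 27.2029
d((-2, -5), (13, 12)) = 22.6716
d((-3, 22), (-4, 9)) = 13.0384
d((-3, 22), (-22, 20)) = 19.105
d((-3, 22), (-17, 3)) = 23.6008
d((-3, 22), (20, 11)) = 25.4951
d((-3, 22), (13, 12)) = 18.868
d((-4, 9), (-22, 20)) = 21.095
d((-4, 9), (-17, 3)) = 14.3178
d((-4, 9), (20, 11)) = 24.0832
d((-4, 9), (13, 12)) = 17.2627
d((-22, 20), (-17, 3)) = 17.72
d((-22, 20), (20, 11)) = 42.9535
d((-22, 20), (13, 12)) = 35.9026
d((-17, 3), (20, 11)) = 37.855
d((-17, 3), (13, 12)) = 31.3209
d((20, 11), (13, 12)) = 7.0711

Closest pair: (-16, -3) and (-17, 3) with distance 6.0828

The closest pair is (-16, -3) and (-17, 3) with Euclidean distance 6.0828. For 9 points, brute-force pairwise comparison is shown above. For large n, the divide-and-conquer algorithm (sort by x, recurse on halves, check the dividing strip) achieves O(n log n).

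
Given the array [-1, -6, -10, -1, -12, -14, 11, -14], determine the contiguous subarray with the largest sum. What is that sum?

Using Kadane's algorithm on [-1, -6, -10, -1, -12, -14, 11, -14]:

Scanning through the array:
Position 1 (value -6): max_ending_here = -6, max_so_far = -1
Position 2 (value -10): max_ending_here = -10, max_so_far = -1
Position 3 (value -1): max_ending_here = -1, max_so_far = -1
Position 4 (value -12): max_ending_here = -12, max_so_far = -1
Position 5 (value -14): max_ending_here = -14, max_so_far = -1
Position 6 (value 11): max_ending_here = 11, max_so_far = 11
Position 7 (value -14): max_ending_here = -3, max_so_far = 11

Maximum subarray: [11]
Maximum sum: 11

The maximum subarray is [11] with sum 11. This subarray runs from index 6 to index 6.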